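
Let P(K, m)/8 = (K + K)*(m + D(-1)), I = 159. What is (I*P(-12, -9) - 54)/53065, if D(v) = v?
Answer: 305226/53065 ≈ 5.7519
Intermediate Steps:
P(K, m) = 16*K*(-1 + m) (P(K, m) = 8*((K + K)*(m - 1)) = 8*((2*K)*(-1 + m)) = 8*(2*K*(-1 + m)) = 16*K*(-1 + m))
(I*P(-12, -9) - 54)/53065 = (159*(16*(-12)*(-1 - 9)) - 54)/53065 = (159*(16*(-12)*(-10)) - 54)*(1/53065) = (159*1920 - 54)*(1/53065) = (305280 - 54)*(1/53065) = 305226*(1/53065) = 305226/53065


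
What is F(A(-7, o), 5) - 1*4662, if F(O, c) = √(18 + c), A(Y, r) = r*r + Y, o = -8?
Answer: -4662 + √23 ≈ -4657.2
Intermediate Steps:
A(Y, r) = Y + r² (A(Y, r) = r² + Y = Y + r²)
F(A(-7, o), 5) - 1*4662 = √(18 + 5) - 1*4662 = √23 - 4662 = -4662 + √23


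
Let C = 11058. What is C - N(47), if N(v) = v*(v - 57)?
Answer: 11528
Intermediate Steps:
N(v) = v*(-57 + v)
C - N(47) = 11058 - 47*(-57 + 47) = 11058 - 47*(-10) = 11058 - 1*(-470) = 11058 + 470 = 11528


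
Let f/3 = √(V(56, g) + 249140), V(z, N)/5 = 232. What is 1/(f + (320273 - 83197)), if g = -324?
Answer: 59269/14050694269 - 15*√2503/28101388538 ≈ 4.1915e-6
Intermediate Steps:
V(z, N) = 1160 (V(z, N) = 5*232 = 1160)
f = 30*√2503 (f = 3*√(1160 + 249140) = 3*√250300 = 3*(10*√2503) = 30*√2503 ≈ 1500.9)
1/(f + (320273 - 83197)) = 1/(30*√2503 + (320273 - 83197)) = 1/(30*√2503 + 237076) = 1/(237076 + 30*√2503)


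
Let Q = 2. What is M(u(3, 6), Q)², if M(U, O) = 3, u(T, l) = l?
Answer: 9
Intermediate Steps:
M(u(3, 6), Q)² = 3² = 9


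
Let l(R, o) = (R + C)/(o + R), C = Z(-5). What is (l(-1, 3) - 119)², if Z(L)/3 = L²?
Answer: 6724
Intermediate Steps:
Z(L) = 3*L²
C = 75 (C = 3*(-5)² = 3*25 = 75)
l(R, o) = (75 + R)/(R + o) (l(R, o) = (R + 75)/(o + R) = (75 + R)/(R + o))
(l(-1, 3) - 119)² = ((75 - 1)/(-1 + 3) - 119)² = (74/2 - 119)² = ((½)*74 - 119)² = (37 - 119)² = (-82)² = 6724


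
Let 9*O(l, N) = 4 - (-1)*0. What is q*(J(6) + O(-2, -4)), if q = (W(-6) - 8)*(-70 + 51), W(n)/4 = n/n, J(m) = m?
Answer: 4408/9 ≈ 489.78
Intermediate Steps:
W(n) = 4 (W(n) = 4*(n/n) = 4*1 = 4)
O(l, N) = 4/9 (O(l, N) = (4 - (-1)*0)/9 = (4 - 1*0)/9 = (4 + 0)/9 = (⅑)*4 = 4/9)
q = 76 (q = (4 - 8)*(-70 + 51) = -4*(-19) = 76)
q*(J(6) + O(-2, -4)) = 76*(6 + 4/9) = 76*(58/9) = 4408/9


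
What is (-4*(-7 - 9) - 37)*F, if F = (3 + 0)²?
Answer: 243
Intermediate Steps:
F = 9 (F = 3² = 9)
(-4*(-7 - 9) - 37)*F = (-4*(-7 - 9) - 37)*9 = (-4*(-16) - 37)*9 = (64 - 37)*9 = 27*9 = 243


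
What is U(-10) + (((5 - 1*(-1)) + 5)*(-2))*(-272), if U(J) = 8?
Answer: 5992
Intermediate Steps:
U(-10) + (((5 - 1*(-1)) + 5)*(-2))*(-272) = 8 + (((5 - 1*(-1)) + 5)*(-2))*(-272) = 8 + (((5 + 1) + 5)*(-2))*(-272) = 8 + ((6 + 5)*(-2))*(-272) = 8 + (11*(-2))*(-272) = 8 - 22*(-272) = 8 + 5984 = 5992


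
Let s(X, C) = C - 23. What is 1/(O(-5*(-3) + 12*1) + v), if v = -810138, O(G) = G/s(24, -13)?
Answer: -4/3240555 ≈ -1.2344e-6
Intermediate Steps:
s(X, C) = -23 + C
O(G) = -G/36 (O(G) = G/(-23 - 13) = G/(-36) = G*(-1/36) = -G/36)
1/(O(-5*(-3) + 12*1) + v) = 1/(-(-5*(-3) + 12*1)/36 - 810138) = 1/(-(15 + 12)/36 - 810138) = 1/(-1/36*27 - 810138) = 1/(-¾ - 810138) = 1/(-3240555/4) = -4/3240555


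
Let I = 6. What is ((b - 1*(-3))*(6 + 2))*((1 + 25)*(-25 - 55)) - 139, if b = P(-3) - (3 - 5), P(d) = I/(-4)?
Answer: -58379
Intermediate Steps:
P(d) = -3/2 (P(d) = 6/(-4) = 6*(-¼) = -3/2)
b = ½ (b = -3/2 - (3 - 5) = -3/2 - 1*(-2) = -3/2 + 2 = ½ ≈ 0.50000)
((b - 1*(-3))*(6 + 2))*((1 + 25)*(-25 - 55)) - 139 = ((½ - 1*(-3))*(6 + 2))*((1 + 25)*(-25 - 55)) - 139 = ((½ + 3)*8)*(26*(-80)) - 139 = ((7/2)*8)*(-2080) - 139 = 28*(-2080) - 139 = -58240 - 139 = -58379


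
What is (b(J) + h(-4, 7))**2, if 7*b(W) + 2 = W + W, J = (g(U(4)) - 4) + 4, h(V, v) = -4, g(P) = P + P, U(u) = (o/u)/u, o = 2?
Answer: 3481/196 ≈ 17.760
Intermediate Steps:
U(u) = 2/u**2 (U(u) = (2/u)/u = 2/u**2)
g(P) = 2*P
J = 1/4 (J = (2*(2/4**2) - 4) + 4 = (2*(2*(1/16)) - 4) + 4 = (2*(1/8) - 4) + 4 = (1/4 - 4) + 4 = -15/4 + 4 = 1/4 ≈ 0.25000)
b(W) = -2/7 + 2*W/7 (b(W) = -2/7 + (W + W)/7 = -2/7 + (2*W)/7 = -2/7 + 2*W/7)
(b(J) + h(-4, 7))**2 = ((-2/7 + (2/7)*(1/4)) - 4)**2 = ((-2/7 + 1/14) - 4)**2 = (-3/14 - 4)**2 = (-59/14)**2 = 3481/196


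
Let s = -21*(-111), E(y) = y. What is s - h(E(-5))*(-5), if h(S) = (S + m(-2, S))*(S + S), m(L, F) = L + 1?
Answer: 2631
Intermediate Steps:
m(L, F) = 1 + L
h(S) = 2*S*(-1 + S) (h(S) = (S + (1 - 2))*(S + S) = (S - 1)*(2*S) = (-1 + S)*(2*S) = 2*S*(-1 + S))
s = 2331
s - h(E(-5))*(-5) = 2331 - 2*(-5)*(-1 - 5)*(-5) = 2331 - 2*(-5)*(-6)*(-5) = 2331 - 60*(-5) = 2331 - 1*(-300) = 2331 + 300 = 2631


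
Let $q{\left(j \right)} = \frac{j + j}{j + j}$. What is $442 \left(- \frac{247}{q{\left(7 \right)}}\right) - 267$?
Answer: $-109441$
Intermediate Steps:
$q{\left(j \right)} = 1$ ($q{\left(j \right)} = \frac{2 j}{2 j} = 2 j \frac{1}{2 j} = 1$)
$442 \left(- \frac{247}{q{\left(7 \right)}}\right) - 267 = 442 \left(- \frac{247}{1}\right) - 267 = 442 \left(\left(-247\right) 1\right) - 267 = 442 \left(-247\right) - 267 = -109174 - 267 = -109441$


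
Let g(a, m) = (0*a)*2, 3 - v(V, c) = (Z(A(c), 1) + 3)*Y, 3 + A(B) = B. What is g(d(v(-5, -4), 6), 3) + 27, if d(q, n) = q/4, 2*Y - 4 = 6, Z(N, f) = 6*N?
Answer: 27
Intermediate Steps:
A(B) = -3 + B
Y = 5 (Y = 2 + (1/2)*6 = 2 + 3 = 5)
v(V, c) = 78 - 30*c (v(V, c) = 3 - (6*(-3 + c) + 3)*5 = 3 - ((-18 + 6*c) + 3)*5 = 3 - (-15 + 6*c)*5 = 3 - (-75 + 30*c) = 3 + (75 - 30*c) = 78 - 30*c)
d(q, n) = q/4 (d(q, n) = q*(1/4) = q/4)
g(a, m) = 0 (g(a, m) = 0*2 = 0)
g(d(v(-5, -4), 6), 3) + 27 = 0 + 27 = 27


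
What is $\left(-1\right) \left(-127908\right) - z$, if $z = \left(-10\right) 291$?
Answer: $130818$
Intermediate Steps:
$z = -2910$
$\left(-1\right) \left(-127908\right) - z = \left(-1\right) \left(-127908\right) - -2910 = 127908 + 2910 = 130818$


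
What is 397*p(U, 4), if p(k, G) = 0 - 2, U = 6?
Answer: -794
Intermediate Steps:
p(k, G) = -2
397*p(U, 4) = 397*(-2) = -794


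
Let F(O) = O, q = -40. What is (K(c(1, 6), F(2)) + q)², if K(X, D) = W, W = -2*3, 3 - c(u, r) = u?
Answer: 2116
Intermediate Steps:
c(u, r) = 3 - u
W = -6
K(X, D) = -6
(K(c(1, 6), F(2)) + q)² = (-6 - 40)² = (-46)² = 2116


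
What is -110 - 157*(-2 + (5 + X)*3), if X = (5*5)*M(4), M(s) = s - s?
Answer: -2151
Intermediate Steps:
M(s) = 0
X = 0 (X = (5*5)*0 = 25*0 = 0)
-110 - 157*(-2 + (5 + X)*3) = -110 - 157*(-2 + (5 + 0)*3) = -110 - 157*(-2 + 5*3) = -110 - 157*(-2 + 15) = -110 - 157*13 = -110 - 2041 = -2151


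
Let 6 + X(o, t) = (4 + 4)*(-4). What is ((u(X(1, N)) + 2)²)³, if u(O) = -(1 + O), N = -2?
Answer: 3518743761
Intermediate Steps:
X(o, t) = -38 (X(o, t) = -6 + (4 + 4)*(-4) = -6 + 8*(-4) = -6 - 32 = -38)
u(O) = -1 - O
((u(X(1, N)) + 2)²)³ = (((-1 - 1*(-38)) + 2)²)³ = (((-1 + 38) + 2)²)³ = ((37 + 2)²)³ = (39²)³ = 1521³ = 3518743761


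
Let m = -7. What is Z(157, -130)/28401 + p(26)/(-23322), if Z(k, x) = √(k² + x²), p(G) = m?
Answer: 7/23322 + √41549/28401 ≈ 0.0074772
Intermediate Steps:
p(G) = -7
Z(157, -130)/28401 + p(26)/(-23322) = √(157² + (-130)²)/28401 - 7/(-23322) = √(24649 + 16900)*(1/28401) - 7*(-1/23322) = √41549*(1/28401) + 7/23322 = √41549/28401 + 7/23322 = 7/23322 + √41549/28401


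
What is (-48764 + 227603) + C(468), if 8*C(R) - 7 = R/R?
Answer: 178840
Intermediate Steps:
C(R) = 1 (C(R) = 7/8 + (R/R)/8 = 7/8 + (⅛)*1 = 7/8 + ⅛ = 1)
(-48764 + 227603) + C(468) = (-48764 + 227603) + 1 = 178839 + 1 = 178840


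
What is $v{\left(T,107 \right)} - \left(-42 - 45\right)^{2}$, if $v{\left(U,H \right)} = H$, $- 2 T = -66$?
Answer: $-7462$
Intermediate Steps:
$T = 33$ ($T = \left(- \frac{1}{2}\right) \left(-66\right) = 33$)
$v{\left(T,107 \right)} - \left(-42 - 45\right)^{2} = 107 - \left(-42 - 45\right)^{2} = 107 - \left(-87\right)^{2} = 107 - 7569 = -7462$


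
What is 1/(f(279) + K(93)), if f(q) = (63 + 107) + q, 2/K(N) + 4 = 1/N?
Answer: 371/166393 ≈ 0.0022297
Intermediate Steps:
K(N) = 2/(-4 + 1/N)
f(q) = 170 + q
1/(f(279) + K(93)) = 1/((170 + 279) - 2*93/(-1 + 4*93)) = 1/(449 - 2*93/(-1 + 372)) = 1/(449 - 2*93/371) = 1/(449 - 2*93*1/371) = 1/(449 - 186/371) = 1/(166393/371) = 371/166393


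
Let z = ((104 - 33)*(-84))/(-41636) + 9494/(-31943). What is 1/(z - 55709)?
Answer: -47499241/2646142530588 ≈ -1.7950e-5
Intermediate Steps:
z = -7313719/47499241 (z = (71*(-84))*(-1/41636) + 9494*(-1/31943) = -5964*(-1/41636) - 9494/31943 = 213/1487 - 9494/31943 = -7313719/47499241 ≈ -0.15398)
1/(z - 55709) = 1/(-7313719/47499241 - 55709) = 1/(-2646142530588/47499241) = -47499241/2646142530588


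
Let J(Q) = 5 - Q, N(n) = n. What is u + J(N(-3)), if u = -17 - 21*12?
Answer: -261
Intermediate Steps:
u = -269 (u = -17 - 252 = -269)
u + J(N(-3)) = -269 + (5 - 1*(-3)) = -269 + (5 + 3) = -269 + 8 = -261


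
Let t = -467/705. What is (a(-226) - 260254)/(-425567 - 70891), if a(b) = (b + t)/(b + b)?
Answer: 82932379843/158201306280 ≈ 0.52422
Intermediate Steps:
t = -467/705 (t = -467*1/705 = -467/705 ≈ -0.66241)
a(b) = (-467/705 + b)/(2*b) (a(b) = (b - 467/705)/(b + b) = (-467/705 + b)/((2*b)) = (-467/705 + b)*(1/(2*b)) = (-467/705 + b)/(2*b))
(a(-226) - 260254)/(-425567 - 70891) = ((1/1410)*(-467 + 705*(-226))/(-226) - 260254)/(-425567 - 70891) = ((1/1410)*(-1/226)*(-467 - 159330) - 260254)/(-496458) = ((1/1410)*(-1/226)*(-159797) - 260254)*(-1/496458) = (159797/318660 - 260254)*(-1/496458) = -82932379843/318660*(-1/496458) = 82932379843/158201306280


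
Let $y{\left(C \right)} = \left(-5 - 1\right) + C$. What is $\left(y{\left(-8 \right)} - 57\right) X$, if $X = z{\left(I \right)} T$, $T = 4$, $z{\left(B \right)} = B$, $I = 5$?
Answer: $-1420$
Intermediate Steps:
$y{\left(C \right)} = -6 + C$
$X = 20$ ($X = 5 \cdot 4 = 20$)
$\left(y{\left(-8 \right)} - 57\right) X = \left(\left(-6 - 8\right) - 57\right) 20 = \left(-14 + \left(-64 + 7\right)\right) 20 = \left(-14 - 57\right) 20 = \left(-71\right) 20 = -1420$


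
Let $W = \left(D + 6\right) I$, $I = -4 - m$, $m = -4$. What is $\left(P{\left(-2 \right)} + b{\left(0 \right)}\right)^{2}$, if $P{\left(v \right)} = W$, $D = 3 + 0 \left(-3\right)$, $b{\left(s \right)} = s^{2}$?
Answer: $0$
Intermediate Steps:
$D = 3$ ($D = 3 + 0 = 3$)
$I = 0$ ($I = -4 - -4 = -4 + 4 = 0$)
$W = 0$ ($W = \left(3 + 6\right) 0 = 9 \cdot 0 = 0$)
$P{\left(v \right)} = 0$
$\left(P{\left(-2 \right)} + b{\left(0 \right)}\right)^{2} = \left(0 + 0^{2}\right)^{2} = \left(0 + 0\right)^{2} = 0^{2} = 0$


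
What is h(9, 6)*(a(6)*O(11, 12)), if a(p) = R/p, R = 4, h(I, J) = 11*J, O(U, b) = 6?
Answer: 264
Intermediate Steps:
a(p) = 4/p
h(9, 6)*(a(6)*O(11, 12)) = (11*6)*((4/6)*6) = 66*((4*(⅙))*6) = 66*((⅔)*6) = 66*4 = 264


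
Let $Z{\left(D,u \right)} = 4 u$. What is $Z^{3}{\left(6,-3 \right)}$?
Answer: $-1728$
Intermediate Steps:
$Z^{3}{\left(6,-3 \right)} = \left(4 \left(-3\right)\right)^{3} = \left(-12\right)^{3} = -1728$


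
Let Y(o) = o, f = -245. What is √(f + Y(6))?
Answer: I*√239 ≈ 15.46*I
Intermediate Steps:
√(f + Y(6)) = √(-245 + 6) = √(-239) = I*√239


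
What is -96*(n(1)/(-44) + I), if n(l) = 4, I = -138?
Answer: 145824/11 ≈ 13257.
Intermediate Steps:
-96*(n(1)/(-44) + I) = -96*(4/(-44) - 138) = -96*(4*(-1/44) - 138) = -96*(-1/11 - 138) = -96*(-1519/11) = 145824/11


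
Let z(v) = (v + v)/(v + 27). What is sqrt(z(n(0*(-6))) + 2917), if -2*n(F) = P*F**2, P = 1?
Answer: sqrt(2917) ≈ 54.009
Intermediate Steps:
n(F) = -F**2/2
z(v) = 2*v/(27 + v) (z(v) = (2*v)/(27 + v) = 2*v/(27 + v))
sqrt(z(n(0*(-6))) + 2917) = sqrt(2*(-(0*(-6))**2/2)/(27 - (0*(-6))**2/2) + 2917) = sqrt(2*(-1/2*0**2)/(27 - 1/2*0**2) + 2917) = sqrt(2*(-1/2*0)/(27 - 1/2*0) + 2917) = sqrt(2*0/(27 + 0) + 2917) = sqrt(2*0/27 + 2917) = sqrt(2*0*(1/27) + 2917) = sqrt(0 + 2917) = sqrt(2917)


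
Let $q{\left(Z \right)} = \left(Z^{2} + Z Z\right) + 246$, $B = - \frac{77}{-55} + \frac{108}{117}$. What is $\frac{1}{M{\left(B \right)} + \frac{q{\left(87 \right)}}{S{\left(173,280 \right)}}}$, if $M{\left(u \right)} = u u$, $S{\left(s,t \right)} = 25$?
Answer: $\frac{4225}{2622697} \approx 0.0016109$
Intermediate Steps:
$B = \frac{151}{65}$ ($B = \left(-77\right) \left(- \frac{1}{55}\right) + 108 \cdot \frac{1}{117} = \frac{7}{5} + \frac{12}{13} = \frac{151}{65} \approx 2.3231$)
$M{\left(u \right)} = u^{2}$
$q{\left(Z \right)} = 246 + 2 Z^{2}$ ($q{\left(Z \right)} = \left(Z^{2} + Z^{2}\right) + 246 = 2 Z^{2} + 246 = 246 + 2 Z^{2}$)
$\frac{1}{M{\left(B \right)} + \frac{q{\left(87 \right)}}{S{\left(173,280 \right)}}} = \frac{1}{\left(\frac{151}{65}\right)^{2} + \frac{246 + 2 \cdot 87^{2}}{25}} = \frac{1}{\frac{22801}{4225} + \left(246 + 2 \cdot 7569\right) \frac{1}{25}} = \frac{1}{\frac{22801}{4225} + \left(246 + 15138\right) \frac{1}{25}} = \frac{1}{\frac{22801}{4225} + 15384 \cdot \frac{1}{25}} = \frac{1}{\frac{22801}{4225} + \frac{15384}{25}} = \frac{1}{\frac{2622697}{4225}} = \frac{4225}{2622697}$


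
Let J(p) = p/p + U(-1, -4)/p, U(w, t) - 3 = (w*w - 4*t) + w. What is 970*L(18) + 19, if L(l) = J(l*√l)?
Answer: 989 + 9215*√2/54 ≈ 1230.3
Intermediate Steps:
U(w, t) = 3 + w + w² - 4*t (U(w, t) = 3 + ((w*w - 4*t) + w) = 3 + ((w² - 4*t) + w) = 3 + (w + w² - 4*t) = 3 + w + w² - 4*t)
J(p) = 1 + 19/p (J(p) = p/p + (3 - 1 + (-1)² - 4*(-4))/p = 1 + (3 - 1 + 1 + 16)/p = 1 + 19/p)
L(l) = (19 + l^(3/2))/l^(3/2) (L(l) = (19 + l*√l)/((l*√l)) = (19 + l^(3/2))/(l^(3/2)) = (19 + l^(3/2))/l^(3/2))
970*L(18) + 19 = 970*(1 + 19/18^(3/2)) + 19 = 970*(1 + 19*(√2/108)) + 19 = 970*(1 + 19*√2/108) + 19 = (970 + 9215*√2/54) + 19 = 989 + 9215*√2/54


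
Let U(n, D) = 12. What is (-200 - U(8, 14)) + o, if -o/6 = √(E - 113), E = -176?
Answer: -212 - 102*I ≈ -212.0 - 102.0*I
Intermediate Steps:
o = -102*I (o = -6*√(-176 - 113) = -102*I ≈ -102.0*I)
(-200 - U(8, 14)) + o = (-200 - 1*12) - 102*I = (-200 - 12) - 102*I = -212 - 102*I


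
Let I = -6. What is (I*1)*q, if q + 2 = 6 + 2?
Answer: -36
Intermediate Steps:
q = 6 (q = -2 + (6 + 2) = -2 + 8 = 6)
(I*1)*q = -6*1*6 = -6*6 = -36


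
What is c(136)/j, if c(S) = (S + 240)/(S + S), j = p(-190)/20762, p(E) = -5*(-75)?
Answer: 487907/6375 ≈ 76.534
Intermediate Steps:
p(E) = 375
j = 375/20762 ≈ 0.018062
c(S) = (240 + S)/(2*S) (c(S) = (240 + S)/((2*S)) = (240 + S)*(1/(2*S)) = (240 + S)/(2*S))
c(136)/j = ((½)*(240 + 136)/136)/(375/20762) = ((½)*(1/136)*376)*(20762/375) = (47/34)*(20762/375) = 487907/6375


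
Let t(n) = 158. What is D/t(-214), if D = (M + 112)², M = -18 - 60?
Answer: 578/79 ≈ 7.3165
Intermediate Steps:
M = -78
D = 1156 (D = (-78 + 112)² = 34² = 1156)
D/t(-214) = 1156/158 = 1156*(1/158) = 578/79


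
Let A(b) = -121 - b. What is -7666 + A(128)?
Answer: -7915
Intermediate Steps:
-7666 + A(128) = -7666 + (-121 - 1*128) = -7666 + (-121 - 128) = -7666 - 249 = -7915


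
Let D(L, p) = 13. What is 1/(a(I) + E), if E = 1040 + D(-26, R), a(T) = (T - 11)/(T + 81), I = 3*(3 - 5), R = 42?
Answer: 75/78958 ≈ 0.00094987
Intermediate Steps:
I = -6 (I = 3*(-2) = -6)
a(T) = (-11 + T)/(81 + T)
E = 1053 (E = 1040 + 13 = 1053)
1/(a(I) + E) = 1/((-11 - 6)/(81 - 6) + 1053) = 1/(-17/75 + 1053) = 1/(78958/75) = 75/78958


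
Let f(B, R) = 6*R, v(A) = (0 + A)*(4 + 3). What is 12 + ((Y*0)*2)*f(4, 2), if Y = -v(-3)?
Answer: 12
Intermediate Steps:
v(A) = 7*A (v(A) = A*7 = 7*A)
Y = 21 (Y = -7*(-3) = -1*(-21) = 21)
12 + ((Y*0)*2)*f(4, 2) = 12 + ((21*0)*2)*(6*2) = 12 + (0*2)*12 = 12 + 0*12 = 12 + 0 = 12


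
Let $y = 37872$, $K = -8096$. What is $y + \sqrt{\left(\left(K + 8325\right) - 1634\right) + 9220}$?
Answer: $37872 + \sqrt{7815} \approx 37960.0$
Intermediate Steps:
$y + \sqrt{\left(\left(K + 8325\right) - 1634\right) + 9220} = 37872 + \sqrt{\left(\left(-8096 + 8325\right) - 1634\right) + 9220} = 37872 + \sqrt{\left(229 - 1634\right) + 9220} = 37872 + \sqrt{-1405 + 9220} = 37872 + \sqrt{7815}$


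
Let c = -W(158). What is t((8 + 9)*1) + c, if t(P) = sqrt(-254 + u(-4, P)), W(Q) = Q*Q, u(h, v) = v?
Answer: -24964 + I*sqrt(237) ≈ -24964.0 + 15.395*I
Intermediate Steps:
W(Q) = Q**2
t(P) = sqrt(-254 + P)
c = -24964 (c = -1*158**2 = -1*24964 = -24964)
t((8 + 9)*1) + c = sqrt(-254 + (8 + 9)*1) - 24964 = sqrt(-254 + 17*1) - 24964 = sqrt(-254 + 17) - 24964 = sqrt(-237) - 24964 = I*sqrt(237) - 24964 = -24964 + I*sqrt(237)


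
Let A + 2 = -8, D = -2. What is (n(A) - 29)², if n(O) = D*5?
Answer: 1521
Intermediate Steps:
A = -10 (A = -2 - 8 = -10)
n(O) = -10 (n(O) = -2*5 = -10)
(n(A) - 29)² = (-10 - 29)² = (-39)² = 1521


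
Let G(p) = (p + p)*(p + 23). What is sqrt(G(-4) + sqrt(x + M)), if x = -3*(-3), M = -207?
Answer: sqrt(-152 + 3*I*sqrt(22)) ≈ 0.57006 + 12.342*I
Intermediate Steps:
x = 9
G(p) = 2*p*(23 + p) (G(p) = (2*p)*(23 + p) = 2*p*(23 + p))
sqrt(G(-4) + sqrt(x + M)) = sqrt(2*(-4)*(23 - 4) + sqrt(9 - 207)) = sqrt(2*(-4)*19 + sqrt(-198)) = sqrt(-152 + 3*I*sqrt(22))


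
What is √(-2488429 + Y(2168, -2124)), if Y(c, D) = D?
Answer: 13*I*√14737 ≈ 1578.1*I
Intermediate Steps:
√(-2488429 + Y(2168, -2124)) = √(-2488429 - 2124) = √(-2490553) = 13*I*√14737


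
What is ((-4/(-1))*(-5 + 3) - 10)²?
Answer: 324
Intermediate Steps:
((-4/(-1))*(-5 + 3) - 10)² = (-4*(-1)*(-2) - 10)² = (4*(-2) - 10)² = (-8 - 10)² = (-18)² = 324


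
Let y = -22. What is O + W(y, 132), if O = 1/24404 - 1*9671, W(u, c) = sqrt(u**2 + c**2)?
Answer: -236011083/24404 + 22*sqrt(37) ≈ -9537.2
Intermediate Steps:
W(u, c) = sqrt(c**2 + u**2)
O = -236011083/24404 (O = 1/24404 - 9671 = -236011083/24404 ≈ -9671.0)
O + W(y, 132) = -236011083/24404 + sqrt(132**2 + (-22)**2) = -236011083/24404 + sqrt(17424 + 484) = -236011083/24404 + sqrt(17908) = -236011083/24404 + 22*sqrt(37)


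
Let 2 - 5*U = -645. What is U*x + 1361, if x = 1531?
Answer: 997362/5 ≈ 1.9947e+5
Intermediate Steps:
U = 647/5 (U = ⅖ - ⅕*(-645) = ⅖ + 129 = 647/5 ≈ 129.40)
U*x + 1361 = (647/5)*1531 + 1361 = 990557/5 + 1361 = 997362/5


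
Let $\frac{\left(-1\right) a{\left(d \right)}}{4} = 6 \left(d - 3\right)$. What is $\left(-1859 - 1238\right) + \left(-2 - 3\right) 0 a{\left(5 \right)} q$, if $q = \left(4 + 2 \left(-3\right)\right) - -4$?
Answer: $-3097$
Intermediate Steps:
$q = 2$ ($q = \left(4 - 6\right) + 4 = -2 + 4 = 2$)
$a{\left(d \right)} = 72 - 24 d$ ($a{\left(d \right)} = - 4 \cdot 6 \left(d - 3\right) = - 4 \cdot 6 \left(-3 + d\right) = - 4 \left(-18 + 6 d\right) = 72 - 24 d$)
$\left(-1859 - 1238\right) + \left(-2 - 3\right) 0 a{\left(5 \right)} q = \left(-1859 - 1238\right) + \left(-2 - 3\right) 0 \left(72 - 120\right) 2 = \left(-1859 - 1238\right) + \left(-5\right) 0 \left(72 - 120\right) 2 = -3097 + 0 \left(-48\right) 2 = -3097 + 0 \cdot 2 = -3097 + 0 = -3097$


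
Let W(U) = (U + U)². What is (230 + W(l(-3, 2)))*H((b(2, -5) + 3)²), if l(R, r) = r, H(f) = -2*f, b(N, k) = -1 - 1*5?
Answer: -4428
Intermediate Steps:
b(N, k) = -6 (b(N, k) = -1 - 5 = -6)
W(U) = 4*U² (W(U) = (2*U)² = 4*U²)
(230 + W(l(-3, 2)))*H((b(2, -5) + 3)²) = (230 + 4*2²)*(-2*(-6 + 3)²) = (230 + 4*4)*(-2*(-3)²) = (230 + 16)*(-2*9) = 246*(-18) = -4428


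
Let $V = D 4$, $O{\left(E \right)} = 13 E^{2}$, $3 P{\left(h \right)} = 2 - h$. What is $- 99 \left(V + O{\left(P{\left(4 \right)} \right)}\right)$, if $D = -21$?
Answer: $7744$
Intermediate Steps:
$P{\left(h \right)} = \frac{2}{3} - \frac{h}{3}$ ($P{\left(h \right)} = \frac{2 - h}{3} = \frac{2}{3} - \frac{h}{3}$)
$V = -84$ ($V = \left(-21\right) 4 = -84$)
$- 99 \left(V + O{\left(P{\left(4 \right)} \right)}\right) = - 99 \left(-84 + 13 \left(\frac{2}{3} - \frac{4}{3}\right)^{2}\right) = - 99 \left(-84 + 13 \left(- \frac{2}{3}\right)^{2}\right) = - 99 \left(-84 + 13 \cdot \frac{4}{9}\right) = - 99 \left(-84 + \frac{52}{9}\right) = \left(-99\right) \left(- \frac{704}{9}\right) = 7744$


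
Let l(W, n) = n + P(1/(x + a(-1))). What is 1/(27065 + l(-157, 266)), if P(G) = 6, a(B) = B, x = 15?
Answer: 1/27337 ≈ 3.6580e-5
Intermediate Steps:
l(W, n) = 6 + n (l(W, n) = n + 6 = 6 + n)
1/(27065 + l(-157, 266)) = 1/(27065 + (6 + 266)) = 1/(27065 + 272) = 1/27337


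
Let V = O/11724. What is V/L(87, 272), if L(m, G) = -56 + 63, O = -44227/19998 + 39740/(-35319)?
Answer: -785591311/19321798906872 ≈ -4.0658e-5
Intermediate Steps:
O = -785591311/235436454 (O = -44227*1/19998 + 39740*(-1/35319) = -44227/19998 - 39740/35319 = -785591311/235436454 ≈ -3.3367)
L(m, G) = 7
V = -785591311/2760256986696 (V = -785591311/235436454/11724 = -785591311/235436454*1/11724 = -785591311/2760256986696 ≈ -0.00028461)
V/L(87, 272) = -785591311/2760256986696/7 = -785591311/2760256986696*1/7 = -785591311/19321798906872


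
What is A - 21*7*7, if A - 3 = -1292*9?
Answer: -12654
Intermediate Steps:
A = -11625 (A = 3 - 1292*9 = 3 - 11628 = -11625)
A - 21*7*7 = -11625 - 21*7*7 = -11625 - 147*7 = -11625 - 1*1029 = -11625 - 1029 = -12654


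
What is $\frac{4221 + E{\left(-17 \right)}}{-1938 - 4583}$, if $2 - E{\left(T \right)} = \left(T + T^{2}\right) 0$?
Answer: $- \frac{4223}{6521} \approx -0.6476$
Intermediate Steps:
$E{\left(T \right)} = 2$ ($E{\left(T \right)} = 2 - \left(T + T^{2}\right) 0 = 2 - 0 = 2 + 0 = 2$)
$\frac{4221 + E{\left(-17 \right)}}{-1938 - 4583} = \frac{4221 + 2}{-1938 - 4583} = \frac{4223}{-6521} = 4223 \left(- \frac{1}{6521}\right) = - \frac{4223}{6521}$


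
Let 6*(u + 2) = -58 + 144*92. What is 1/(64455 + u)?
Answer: 3/199954 ≈ 1.5003e-5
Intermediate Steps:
u = 6589/3 (u = -2 + (-58 + 144*92)/6 = -2 + (-58 + 13248)/6 = -2 + (⅙)*13190 = -2 + 6595/3 = 6589/3 ≈ 2196.3)
1/(64455 + u) = 1/(64455 + 6589/3) = 1/(199954/3) = 3/199954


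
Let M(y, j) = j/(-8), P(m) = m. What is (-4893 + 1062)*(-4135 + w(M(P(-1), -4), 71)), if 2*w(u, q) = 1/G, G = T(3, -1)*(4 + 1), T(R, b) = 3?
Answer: 158410573/10 ≈ 1.5841e+7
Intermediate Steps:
M(y, j) = -j/8 (M(y, j) = j*(-1/8) = -j/8)
G = 15 (G = 3*(4 + 1) = 3*5 = 15)
w(u, q) = 1/30 (w(u, q) = (1/2)/15 = (1/2)*(1/15) = 1/30)
(-4893 + 1062)*(-4135 + w(M(P(-1), -4), 71)) = (-4893 + 1062)*(-4135 + 1/30) = -3831*(-124049/30) = 158410573/10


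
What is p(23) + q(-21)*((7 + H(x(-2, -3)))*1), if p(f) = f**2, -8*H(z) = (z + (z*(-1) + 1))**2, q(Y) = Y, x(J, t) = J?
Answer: 3077/8 ≈ 384.63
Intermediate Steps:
H(z) = -1/8 (H(z) = -(z + (z*(-1) + 1))**2/8 = -(z + (-z + 1))**2/8 = -(z + (1 - z))**2/8 = -1/8*1**2 = -1/8*1 = -1/8)
p(23) + q(-21)*((7 + H(x(-2, -3)))*1) = 23**2 - 21*(7 - 1/8) = 529 - 1155/8 = 3077/8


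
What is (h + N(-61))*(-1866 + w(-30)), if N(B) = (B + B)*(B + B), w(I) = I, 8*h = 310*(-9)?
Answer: -27558834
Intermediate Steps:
h = -1395/4 (h = (310*(-9))/8 = (⅛)*(-2790) = -1395/4 ≈ -348.75)
N(B) = 4*B² (N(B) = (2*B)*(2*B) = 4*B²)
(h + N(-61))*(-1866 + w(-30)) = (-1395/4 + 4*(-61)²)*(-1866 - 30) = (-1395/4 + 4*3721)*(-1896) = (-1395/4 + 14884)*(-1896) = (58141/4)*(-1896) = -27558834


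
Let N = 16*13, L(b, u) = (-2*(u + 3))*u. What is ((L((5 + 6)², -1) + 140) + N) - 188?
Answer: 164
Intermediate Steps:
L(b, u) = u*(-6 - 2*u) (L(b, u) = (-2*(3 + u))*u = (-6 - 2*u)*u = u*(-6 - 2*u))
N = 208
((L((5 + 6)², -1) + 140) + N) - 188 = ((-2*(-1)*(3 - 1) + 140) + 208) - 188 = ((-2*(-1)*2 + 140) + 208) - 188 = ((4 + 140) + 208) - 188 = (144 + 208) - 188 = 352 - 188 = 164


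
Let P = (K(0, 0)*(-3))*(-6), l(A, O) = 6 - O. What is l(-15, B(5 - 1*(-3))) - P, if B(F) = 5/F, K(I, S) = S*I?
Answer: 43/8 ≈ 5.3750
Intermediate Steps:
K(I, S) = I*S
P = 0 (P = ((0*0)*(-3))*(-6) = (0*(-3))*(-6) = 0*(-6) = 0)
l(-15, B(5 - 1*(-3))) - P = (6 - 5/(5 - 1*(-3))) - 1*0 = (6 - 5/(5 + 3)) + 0 = (6 - 5/8) + 0 = 43/8 + 0 = 43/8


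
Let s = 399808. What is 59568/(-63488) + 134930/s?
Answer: -14891921/24788096 ≈ -0.60077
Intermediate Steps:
59568/(-63488) + 134930/s = 59568/(-63488) + 134930/399808 = 59568*(-1/63488) + 134930*(1/399808) = -3723/3968 + 67465/199904 = -14891921/24788096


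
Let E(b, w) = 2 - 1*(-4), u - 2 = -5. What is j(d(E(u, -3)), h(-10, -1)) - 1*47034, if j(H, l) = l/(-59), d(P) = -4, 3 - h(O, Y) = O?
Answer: -2775019/59 ≈ -47034.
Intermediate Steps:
u = -3 (u = 2 - 5 = -3)
h(O, Y) = 3 - O
E(b, w) = 6 (E(b, w) = 2 + 4 = 6)
j(H, l) = -l/59 (j(H, l) = l*(-1/59) = -l/59)
j(d(E(u, -3)), h(-10, -1)) - 1*47034 = -(3 - 1*(-10))/59 - 1*47034 = -(3 + 10)/59 - 47034 = -1/59*13 - 47034 = -13/59 - 47034 = -2775019/59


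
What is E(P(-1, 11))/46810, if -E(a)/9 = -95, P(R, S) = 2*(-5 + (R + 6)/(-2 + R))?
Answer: 171/9362 ≈ 0.018265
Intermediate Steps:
P(R, S) = -10 + 2*(6 + R)/(-2 + R) (P(R, S) = 2*(-5 + (6 + R)/(-2 + R)) = -10 + 2*(6 + R)/(-2 + R))
E(a) = 855 (E(a) = -9*(-95) = 855)
E(P(-1, 11))/46810 = 855/46810 = 855*(1/46810) = 171/9362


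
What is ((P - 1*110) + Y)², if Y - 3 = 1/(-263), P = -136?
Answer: 4084488100/69169 ≈ 59051.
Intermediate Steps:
Y = 788/263 (Y = 3 + 1/(-263) = 3 - 1/263 = 788/263 ≈ 2.9962)
((P - 1*110) + Y)² = ((-136 - 1*110) + 788/263)² = ((-136 - 110) + 788/263)² = (-246 + 788/263)² = (-63910/263)² = 4084488100/69169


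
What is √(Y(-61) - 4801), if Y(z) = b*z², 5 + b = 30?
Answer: 4*√5514 ≈ 297.03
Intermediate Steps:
b = 25 (b = -5 + 30 = 25)
Y(z) = 25*z²
√(Y(-61) - 4801) = √(25*(-61)² - 4801) = √(25*3721 - 4801) = √(93025 - 4801) = √88224 = 4*√5514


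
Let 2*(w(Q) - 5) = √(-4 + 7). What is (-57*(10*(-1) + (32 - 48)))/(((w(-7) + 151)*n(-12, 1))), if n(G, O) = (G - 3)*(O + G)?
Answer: 102752/1784585 - 988*√3/5353755 ≈ 0.057258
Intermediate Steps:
w(Q) = 5 + √3/2 (w(Q) = 5 + √(-4 + 7)/2 = 5 + √3/2)
n(G, O) = (-3 + G)*(G + O)
(-57*(10*(-1) + (32 - 48)))/(((w(-7) + 151)*n(-12, 1))) = (-57*(10*(-1) + (32 - 48)))/((((5 + √3/2) + 151)*((-12)² - 3*(-12) - 3*1 - 12*1))) = (-57*(-10 - 16))/(((156 + √3/2)*(144 + 36 - 3 - 12))) = (-57*(-26))/(((156 + √3/2)*165)) = 1482/(25740 + 165*√3/2)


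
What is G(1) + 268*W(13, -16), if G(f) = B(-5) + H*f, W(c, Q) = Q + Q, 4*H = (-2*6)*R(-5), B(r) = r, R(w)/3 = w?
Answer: -8536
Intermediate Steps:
R(w) = 3*w
H = 45 (H = ((-2*6)*(3*(-5)))/4 = (-12*(-15))/4 = (¼)*180 = 45)
W(c, Q) = 2*Q
G(f) = -5 + 45*f
G(1) + 268*W(13, -16) = (-5 + 45*1) + 268*(2*(-16)) = (-5 + 45) + 268*(-32) = 40 - 8576 = -8536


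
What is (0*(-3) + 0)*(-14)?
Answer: 0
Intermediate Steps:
(0*(-3) + 0)*(-14) = (0 + 0)*(-14) = 0*(-14) = 0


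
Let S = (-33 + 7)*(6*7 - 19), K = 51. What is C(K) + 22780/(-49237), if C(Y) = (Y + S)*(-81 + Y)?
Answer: 807956390/49237 ≈ 16410.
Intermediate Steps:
S = -598 (S = -26*(42 - 19) = -26*23 = -598)
C(Y) = (-598 + Y)*(-81 + Y) (C(Y) = (Y - 598)*(-81 + Y) = (-598 + Y)*(-81 + Y))
C(K) + 22780/(-49237) = (48438 + 51**2 - 679*51) + 22780/(-49237) = (48438 + 2601 - 34629) + 22780*(-1/49237) = 16410 - 22780/49237 = 807956390/49237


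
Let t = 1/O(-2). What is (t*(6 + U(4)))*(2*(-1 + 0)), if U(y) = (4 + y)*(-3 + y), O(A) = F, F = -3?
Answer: 28/3 ≈ 9.3333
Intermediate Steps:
O(A) = -3
t = -⅓ (t = 1/(-3) = -⅓ ≈ -0.33333)
U(y) = (-3 + y)*(4 + y)
(t*(6 + U(4)))*(2*(-1 + 0)) = (-(6 + (-12 + 4 + 4²))/3)*(2*(-1 + 0)) = (-(6 + (-12 + 4 + 16))/3)*(2*(-1)) = -(6 + 8)/3*(-2) = -⅓*14*(-2) = -14/3*(-2) = 28/3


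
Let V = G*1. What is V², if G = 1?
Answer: 1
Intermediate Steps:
V = 1 (V = 1*1 = 1)
V² = 1² = 1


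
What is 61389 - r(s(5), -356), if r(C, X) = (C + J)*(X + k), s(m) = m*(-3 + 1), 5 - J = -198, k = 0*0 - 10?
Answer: 132027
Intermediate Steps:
k = -10 (k = 0 - 10 = -10)
J = 203 (J = 5 - 1*(-198) = 5 + 198 = 203)
s(m) = -2*m (s(m) = m*(-2) = -2*m)
r(C, X) = (-10 + X)*(203 + C) (r(C, X) = (C + 203)*(X - 10) = (203 + C)*(-10 + X) = (-10 + X)*(203 + C))
61389 - r(s(5), -356) = 61389 - (-2030 - (-20)*5 + 203*(-356) - 2*5*(-356)) = 61389 - (-2030 - 10*(-10) - 72268 - 10*(-356)) = 61389 - (-2030 + 100 - 72268 + 3560) = 61389 - 1*(-70638) = 61389 + 70638 = 132027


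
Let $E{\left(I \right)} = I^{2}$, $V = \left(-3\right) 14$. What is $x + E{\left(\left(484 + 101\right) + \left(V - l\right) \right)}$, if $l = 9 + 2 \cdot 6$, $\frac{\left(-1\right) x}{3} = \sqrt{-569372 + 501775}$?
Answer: $272484 - 3 i \sqrt{67597} \approx 2.7248 \cdot 10^{5} - 779.98 i$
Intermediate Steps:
$x = - 3 i \sqrt{67597}$ ($x = - 3 \sqrt{-569372 + 501775} = - 3 \sqrt{-67597} = - 3 i \sqrt{67597} \approx - 779.98 i$)
$V = -42$
$l = 21$ ($l = 9 + 12 = 21$)
$x + E{\left(\left(484 + 101\right) + \left(V - l\right) \right)} = - 3 i \sqrt{67597} + \left(\left(484 + 101\right) - 63\right)^{2} = - 3 i \sqrt{67597} + \left(585 - 63\right)^{2} = - 3 i \sqrt{67597} + 522^{2} = - 3 i \sqrt{67597} + 272484 = 272484 - 3 i \sqrt{67597}$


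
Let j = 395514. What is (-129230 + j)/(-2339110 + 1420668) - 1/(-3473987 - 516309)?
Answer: -531275530811/1832427719416 ≈ -0.28993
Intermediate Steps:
(-129230 + j)/(-2339110 + 1420668) - 1/(-3473987 - 516309) = (-129230 + 395514)/(-2339110 + 1420668) - 1/(-3473987 - 516309) = 266284/(-918442) - 1/(-3990296) = 266284*(-1/918442) - 1*(-1/3990296) = -133142/459221 + 1/3990296 = -531275530811/1832427719416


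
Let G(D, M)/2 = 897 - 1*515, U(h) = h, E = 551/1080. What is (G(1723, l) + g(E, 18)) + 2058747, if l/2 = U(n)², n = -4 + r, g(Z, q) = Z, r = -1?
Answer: 2224272431/1080 ≈ 2.0595e+6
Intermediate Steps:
E = 551/1080 (E = 551*(1/1080) = 551/1080 ≈ 0.51019)
n = -5 (n = -4 - 1 = -5)
l = 50 (l = 2*(-5)² = 2*25 = 50)
G(D, M) = 764 (G(D, M) = 2*(897 - 1*515) = 2*(897 - 515) = 2*382 = 764)
(G(1723, l) + g(E, 18)) + 2058747 = (764 + 551/1080) + 2058747 = 825671/1080 + 2058747 = 2224272431/1080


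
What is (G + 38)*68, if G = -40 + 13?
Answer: 748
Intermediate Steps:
G = -27
(G + 38)*68 = (-27 + 38)*68 = 11*68 = 748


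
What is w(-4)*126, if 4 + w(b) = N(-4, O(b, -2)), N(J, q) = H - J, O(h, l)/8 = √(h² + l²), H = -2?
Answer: -252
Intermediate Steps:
O(h, l) = 8*√(h² + l²)
N(J, q) = -2 - J
w(b) = -2 (w(b) = -4 + (-2 - 1*(-4)) = -4 + (-2 + 4) = -4 + 2 = -2)
w(-4)*126 = -2*126 = -252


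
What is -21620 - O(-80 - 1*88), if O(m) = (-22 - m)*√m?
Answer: -21620 - 292*I*√42 ≈ -21620.0 - 1892.4*I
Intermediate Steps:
O(m) = √m*(-22 - m)
-21620 - O(-80 - 1*88) = -21620 - √(-80 - 1*88)*(-22 - (-80 - 1*88)) = -21620 - √(-80 - 88)*(-22 - (-80 - 88)) = -21620 - √(-168)*(-22 - 1*(-168)) = -21620 - 2*I*√42*(-22 + 168) = -21620 - 2*I*√42*146 = -21620 - 292*I*√42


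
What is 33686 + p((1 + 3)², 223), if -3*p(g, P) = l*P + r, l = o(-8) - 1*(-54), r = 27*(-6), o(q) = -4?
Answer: 90070/3 ≈ 30023.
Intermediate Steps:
r = -162
l = 50 (l = -4 - 1*(-54) = -4 + 54 = 50)
p(g, P) = 54 - 50*P/3 (p(g, P) = -(50*P - 162)/3 = -(-162 + 50*P)/3 = 54 - 50*P/3)
33686 + p((1 + 3)², 223) = 33686 + (54 - 50/3*223) = 33686 + (54 - 11150/3) = 33686 - 10988/3 = 90070/3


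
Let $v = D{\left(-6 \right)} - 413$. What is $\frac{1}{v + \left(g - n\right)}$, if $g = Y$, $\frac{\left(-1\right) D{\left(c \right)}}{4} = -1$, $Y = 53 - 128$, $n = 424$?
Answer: $- \frac{1}{908} \approx -0.0011013$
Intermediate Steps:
$Y = -75$
$D{\left(c \right)} = 4$ ($D{\left(c \right)} = \left(-4\right) \left(-1\right) = 4$)
$g = -75$
$v = -409$ ($v = 4 - 413 = -409$)
$\frac{1}{v + \left(g - n\right)} = \frac{1}{-409 - 499} = \frac{1}{-908} = - \frac{1}{908}$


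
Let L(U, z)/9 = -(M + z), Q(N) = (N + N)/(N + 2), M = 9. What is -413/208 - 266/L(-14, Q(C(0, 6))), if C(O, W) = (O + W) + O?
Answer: 4657/5616 ≈ 0.82924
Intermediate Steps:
C(O, W) = W + 2*O
Q(N) = 2*N/(2 + N) (Q(N) = (2*N)/(2 + N) = 2*N/(2 + N))
L(U, z) = -81 - 9*z (L(U, z) = 9*(-(9 + z)) = 9*(-9 - z) = -81 - 9*z)
-413/208 - 266/L(-14, Q(C(0, 6))) = -413/208 - 266/(-81 - 18*(6 + 2*0)/(2 + (6 + 2*0))) = -413*1/208 - 266/(-81 - 18*(6 + 0)/(2 + (6 + 0))) = -413/208 - 266/(-81 - 18*6/(2 + 6)) = -413/208 - 266/(-81 - 18*6/8) = -413/208 - 266/(-81 - 9*3/2) = -413/208 - 266/(-81 - 27/2) = -413/208 - 266/(-189/2) = -413/208 - 266*(-2/189) = -413/208 + 76/27 = 4657/5616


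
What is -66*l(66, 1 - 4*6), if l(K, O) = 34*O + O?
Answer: 53130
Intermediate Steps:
l(K, O) = 35*O
-66*l(66, 1 - 4*6) = -2310*(1 - 4*6) = -2310*(1 - 24) = -2310*(-23) = -66*(-805) = 53130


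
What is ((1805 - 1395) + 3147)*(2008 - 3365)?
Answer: -4826849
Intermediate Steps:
((1805 - 1395) + 3147)*(2008 - 3365) = (410 + 3147)*(-1357) = 3557*(-1357) = -4826849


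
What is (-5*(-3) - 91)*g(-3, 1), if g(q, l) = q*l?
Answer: 228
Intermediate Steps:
g(q, l) = l*q
(-5*(-3) - 91)*g(-3, 1) = (-5*(-3) - 91)*(1*(-3)) = (15 - 91)*(-3) = -76*(-3) = 228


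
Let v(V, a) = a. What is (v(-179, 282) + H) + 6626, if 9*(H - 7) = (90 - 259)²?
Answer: 90796/9 ≈ 10088.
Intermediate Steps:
H = 28624/9 (H = 7 + (90 - 259)²/9 = 7 + (⅑)*(-169)² = 7 + (⅑)*28561 = 7 + 28561/9 = 28624/9 ≈ 3180.4)
(v(-179, 282) + H) + 6626 = (282 + 28624/9) + 6626 = 31162/9 + 6626 = 90796/9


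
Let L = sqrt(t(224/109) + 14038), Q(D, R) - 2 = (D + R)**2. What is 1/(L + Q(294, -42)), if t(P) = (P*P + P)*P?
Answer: 41121055837/2611424673821667 - 109*sqrt(1983399502390)/5222849347643334 ≈ 1.5717e-5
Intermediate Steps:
Q(D, R) = 2 + (D + R)**2
t(P) = P*(P + P**2) (t(P) = (P**2 + P)*P = (P + P**2)*P = P*(P + P**2))
L = sqrt(1983399502390)/11881 (L = sqrt((224/109)**2*(1 + 224/109) + 14038) = sqrt((50176/11881)*(333/109) + 14038) = sqrt(16708608/1295029 + 14038) = sqrt(18196325710/1295029) = sqrt(1983399502390)/11881 ≈ 118.54)
1/(L + Q(294, -42)) = 1/(sqrt(1983399502390)/11881 + (2 + (294 - 42)**2)) = 1/(sqrt(1983399502390)/11881 + (2 + 252**2)) = 1/(sqrt(1983399502390)/11881 + (2 + 63504)) = 1/(sqrt(1983399502390)/11881 + 63506) = 1/(63506 + sqrt(1983399502390)/11881)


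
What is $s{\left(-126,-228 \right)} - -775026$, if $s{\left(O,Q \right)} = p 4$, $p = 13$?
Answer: $775078$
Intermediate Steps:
$s{\left(O,Q \right)} = 52$ ($s{\left(O,Q \right)} = 13 \cdot 4 = 52$)
$s{\left(-126,-228 \right)} - -775026 = 52 - -775026 = 52 + 775026 = 775078$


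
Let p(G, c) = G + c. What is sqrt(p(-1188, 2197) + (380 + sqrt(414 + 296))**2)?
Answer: sqrt(146119 + 760*sqrt(710)) ≈ 407.88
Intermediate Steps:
sqrt(p(-1188, 2197) + (380 + sqrt(414 + 296))**2) = sqrt((-1188 + 2197) + (380 + sqrt(414 + 296))**2) = sqrt(1009 + (380 + sqrt(710))**2)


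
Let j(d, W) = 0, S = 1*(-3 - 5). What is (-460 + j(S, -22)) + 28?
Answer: -432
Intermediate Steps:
S = -8 (S = 1*(-8) = -8)
(-460 + j(S, -22)) + 28 = (-460 + 0) + 28 = -460 + 28 = -432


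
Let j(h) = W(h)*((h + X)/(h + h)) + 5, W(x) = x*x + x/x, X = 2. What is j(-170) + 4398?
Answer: 1588097/85 ≈ 18684.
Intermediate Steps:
W(x) = 1 + x² (W(x) = x² + 1 = 1 + x²)
j(h) = 5 + (1 + h²)*(2 + h)/(2*h) (j(h) = (1 + h²)*((h + 2)/(h + h)) + 5 = (1 + h²)*((2 + h)/((2*h))) + 5 = (1 + h²)*((2 + h)*(1/(2*h))) + 5 = (1 + h²)*((2 + h)/(2*h)) + 5 = (1 + h²)*(2 + h)/(2*h) + 5 = 5 + (1 + h²)*(2 + h)/(2*h))
j(-170) + 4398 = (11/2 - 170 + 1/(-170) + (½)*(-170)²) + 4398 = (11/2 - 170 - 1/170 + (½)*28900) + 4398 = (11/2 - 170 - 1/170 + 14450) + 4398 = 1214267/85 + 4398 = 1588097/85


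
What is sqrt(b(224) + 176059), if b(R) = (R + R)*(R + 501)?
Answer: 3*sqrt(55651) ≈ 707.71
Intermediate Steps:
b(R) = 2*R*(501 + R) (b(R) = (2*R)*(501 + R) = 2*R*(501 + R))
sqrt(b(224) + 176059) = sqrt(2*224*(501 + 224) + 176059) = sqrt(2*224*725 + 176059) = sqrt(324800 + 176059) = sqrt(500859) = 3*sqrt(55651)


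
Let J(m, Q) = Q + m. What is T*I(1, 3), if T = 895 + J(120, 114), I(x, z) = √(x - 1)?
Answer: 0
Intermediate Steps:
I(x, z) = √(-1 + x)
T = 1129 (T = 895 + (114 + 120) = 895 + 234 = 1129)
T*I(1, 3) = 1129*√(-1 + 1) = 1129*√0 = 1129*0 = 0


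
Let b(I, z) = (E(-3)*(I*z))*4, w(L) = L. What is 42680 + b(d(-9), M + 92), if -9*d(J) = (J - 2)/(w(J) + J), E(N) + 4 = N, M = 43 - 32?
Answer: 3472942/81 ≈ 42876.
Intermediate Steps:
M = 11
E(N) = -4 + N
d(J) = -(-2 + J)/(18*J) (d(J) = -(J - 2)/(9*(J + J)) = -(-2 + J)/(9*(2*J)) = -(-2 + J)*1/(2*J)/9 = -(-2 + J)/(18*J))
b(I, z) = -28*I*z (b(I, z) = ((-4 - 3)*(I*z))*4 = -7*I*z*4 = -28*I*z)
42680 + b(d(-9), M + 92) = 42680 - 28*(1/18)*(2 - 1*(-9))/(-9)*(11 + 92) = 42680 - 28*(1/18)*(-1/9)*(2 + 9)*103 = 42680 - 28*(1/18)*(-1/9)*11*103 = 42680 - 28*(-11/162)*103 = 42680 + 15862/81 = 3472942/81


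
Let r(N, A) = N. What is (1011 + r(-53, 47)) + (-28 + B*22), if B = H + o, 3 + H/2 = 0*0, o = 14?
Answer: 1106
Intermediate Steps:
H = -6 (H = -6 + 2*(0*0) = -6 + 2*0 = -6 + 0 = -6)
B = 8 (B = -6 + 14 = 8)
(1011 + r(-53, 47)) + (-28 + B*22) = (1011 - 53) + (-28 + 8*22) = 958 + (-28 + 176) = 958 + 148 = 1106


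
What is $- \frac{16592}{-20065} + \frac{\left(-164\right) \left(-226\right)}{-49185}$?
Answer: $\frac{14477672}{197379405} \approx 0.073349$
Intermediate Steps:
$- \frac{16592}{-20065} + \frac{\left(-164\right) \left(-226\right)}{-49185} = \left(-16592\right) \left(- \frac{1}{20065}\right) + 37064 \left(- \frac{1}{49185}\right) = \frac{16592}{20065} - \frac{37064}{49185} = \frac{14477672}{197379405}$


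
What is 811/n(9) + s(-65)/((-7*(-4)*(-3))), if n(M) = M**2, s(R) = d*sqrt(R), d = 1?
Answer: 811/81 - I*sqrt(65)/84 ≈ 10.012 - 0.095979*I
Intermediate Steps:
s(R) = sqrt(R) (s(R) = 1*sqrt(R) = sqrt(R))
811/n(9) + s(-65)/((-7*(-4)*(-3))) = 811/(9**2) + sqrt(-65)/((-7*(-4)*(-3))) = 811/81 + (I*sqrt(65))/((28*(-3))) = 811*(1/81) + (I*sqrt(65))/(-84) = 811/81 + (I*sqrt(65))*(-1/84) = 811/81 - I*sqrt(65)/84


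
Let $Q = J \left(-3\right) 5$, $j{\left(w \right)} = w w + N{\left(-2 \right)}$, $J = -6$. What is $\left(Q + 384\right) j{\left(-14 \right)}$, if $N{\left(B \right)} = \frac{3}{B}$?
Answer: $92193$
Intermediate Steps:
$j{\left(w \right)} = - \frac{3}{2} + w^{2}$ ($j{\left(w \right)} = w w + \frac{3}{-2} = w^{2} + 3 \left(- \frac{1}{2}\right) = w^{2} - \frac{3}{2} = - \frac{3}{2} + w^{2}$)
$Q = 90$ ($Q = \left(-6\right) \left(-3\right) 5 = 18 \cdot 5 = 90$)
$\left(Q + 384\right) j{\left(-14 \right)} = \left(90 + 384\right) \left(- \frac{3}{2} + \left(-14\right)^{2}\right) = 474 \left(- \frac{3}{2} + 196\right) = 474 \cdot \frac{389}{2} = 92193$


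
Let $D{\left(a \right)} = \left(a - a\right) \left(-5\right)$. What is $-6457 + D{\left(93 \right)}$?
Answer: $-6457$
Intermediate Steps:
$D{\left(a \right)} = 0$ ($D{\left(a \right)} = 0 \left(-5\right) = 0$)
$-6457 + D{\left(93 \right)} = -6457 + 0 = -6457$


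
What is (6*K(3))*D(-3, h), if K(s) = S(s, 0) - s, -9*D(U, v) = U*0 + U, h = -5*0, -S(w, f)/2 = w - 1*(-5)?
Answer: -38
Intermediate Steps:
S(w, f) = -10 - 2*w (S(w, f) = -2*(w - 1*(-5)) = -2*(w + 5) = -2*(5 + w) = -10 - 2*w)
h = 0
D(U, v) = -U/9 (D(U, v) = -(U*0 + U)/9 = -(0 + U)/9 = -U/9)
K(s) = -10 - 3*s (K(s) = (-10 - 2*s) - s = -10 - 3*s)
(6*K(3))*D(-3, h) = (6*(-10 - 3*3))*(-1/9*(-3)) = (6*(-10 - 9))*(1/3) = (6*(-19))*(1/3) = -114*1/3 = -38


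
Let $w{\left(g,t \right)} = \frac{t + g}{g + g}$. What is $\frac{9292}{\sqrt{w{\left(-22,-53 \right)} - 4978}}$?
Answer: $- \frac{18584 i \sqrt{2408527}}{218957} \approx - 131.72 i$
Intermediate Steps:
$w{\left(g,t \right)} = \frac{g + t}{2 g}$
$\frac{9292}{\sqrt{w{\left(-22,-53 \right)} - 4978}} = \frac{9292}{\sqrt{\frac{-22 - 53}{2 \left(-22\right)} - 4978}} = \frac{9292}{\sqrt{\frac{1}{2} \left(- \frac{1}{22}\right) \left(-75\right) - 4978}} = \frac{9292}{\sqrt{\frac{75}{44} - 4978}} = \frac{9292}{\sqrt{- \frac{218957}{44}}} = \frac{9292}{\frac{1}{22} i \sqrt{2408527}} = 9292 \left(- \frac{2 i \sqrt{2408527}}{218957}\right) = - \frac{18584 i \sqrt{2408527}}{218957}$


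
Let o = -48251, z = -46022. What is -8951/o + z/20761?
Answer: -2034775811/1001739011 ≈ -2.0312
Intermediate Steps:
-8951/o + z/20761 = -8951/(-48251) - 46022/20761 = -8951*(-1/48251) - 46022*1/20761 = 8951/48251 - 46022/20761 = -2034775811/1001739011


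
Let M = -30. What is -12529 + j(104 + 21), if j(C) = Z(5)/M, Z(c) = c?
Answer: -75175/6 ≈ -12529.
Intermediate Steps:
j(C) = -1/6 (j(C) = 5/(-30) = 5*(-1/30) = -1/6)
-12529 + j(104 + 21) = -12529 - 1/6 = -75175/6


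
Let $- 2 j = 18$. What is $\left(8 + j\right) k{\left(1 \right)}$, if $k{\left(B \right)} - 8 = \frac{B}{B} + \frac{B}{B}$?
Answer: $-10$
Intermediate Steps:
$j = -9$ ($j = \left(- \frac{1}{2}\right) 18 = -9$)
$k{\left(B \right)} = 10$ ($k{\left(B \right)} = 8 + \left(\frac{B}{B} + \frac{B}{B}\right) = 8 + \left(1 + 1\right) = 8 + 2 = 10$)
$\left(8 + j\right) k{\left(1 \right)} = \left(8 - 9\right) 10 = \left(-1\right) 10 = -10$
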